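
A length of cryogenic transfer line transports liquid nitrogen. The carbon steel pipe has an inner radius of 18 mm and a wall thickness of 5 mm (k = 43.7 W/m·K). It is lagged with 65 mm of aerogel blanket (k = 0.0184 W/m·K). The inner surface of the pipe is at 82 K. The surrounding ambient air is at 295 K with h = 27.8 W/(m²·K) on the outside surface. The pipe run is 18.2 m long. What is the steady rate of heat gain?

Q ≈ 332 W

Per-layer cylindrical resistances, series-summed:
R_carbon steel pipe wall = ln(23/18)/(2π×43.7×18.2) = 4.905×10^-5 K/W
R_aerogel blanket = ln(88/23)/(2π×0.0184×18.2) = 0.6377 K/W
R_outer film = 1/(h_o·2πr_oL) = 1/(27.8×2π×0.088×18.2) = 0.003575 K/W
R_total = 0.6413 K/W
Q = ΔT/R_total = 213/0.6413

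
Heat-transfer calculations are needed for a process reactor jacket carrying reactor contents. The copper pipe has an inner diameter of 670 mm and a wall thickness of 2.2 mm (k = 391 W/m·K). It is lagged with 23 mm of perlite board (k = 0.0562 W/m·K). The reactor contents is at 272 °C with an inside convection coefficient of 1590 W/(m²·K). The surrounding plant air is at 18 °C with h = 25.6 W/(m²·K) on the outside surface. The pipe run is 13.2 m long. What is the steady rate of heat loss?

Treating each annulus and film as a series resistance:
R_inner film = 1/(h_i·2πr₁L) = 1/(1590×2π×0.335×13.2) = 2.264×10^-5 K/W
R_copper pipe wall = ln(337.2/335)/(2π×391×13.2) = 2.018×10^-7 K/W
R_perlite board = ln(360.2/337.2)/(2π×0.0562×13.2) = 0.01416 K/W
R_outer film = 1/(h_o·2πr_oL) = 1/(25.6×2π×0.3602×13.2) = 0.001308 K/W
R_total = 0.01549 K/W
Q = ΔT/R_total = 254/0.01549

Q ≈ 16400 W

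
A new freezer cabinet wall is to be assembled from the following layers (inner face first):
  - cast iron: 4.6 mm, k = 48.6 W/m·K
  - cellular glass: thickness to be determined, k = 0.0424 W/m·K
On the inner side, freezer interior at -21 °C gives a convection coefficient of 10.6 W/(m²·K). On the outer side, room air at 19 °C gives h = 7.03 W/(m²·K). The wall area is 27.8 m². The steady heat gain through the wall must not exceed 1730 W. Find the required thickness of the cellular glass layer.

L ≈ 17.2 mm

Series thermal resistances:
R_inner film = 1/(h_i·A) = 1/(10.6×27.8) = 0.003394 K/W
R_cast iron = L/(kA) = 0.0046/(48.6×27.8) = 3.405×10^-6 K/W
R_outer film = 1/(h_o·A) = 1/(7.03×27.8) = 0.005117 K/W
Sum of the known resistances R_other = 0.008514 K/W
Required total resistance R_tot = ΔT/Q_allow = 40/1730 = 0.02312 K/W
R_cellular glass = R_tot − R_other = 0.01461 K/W
L = R·k·A = 0.01461×0.0424×27.8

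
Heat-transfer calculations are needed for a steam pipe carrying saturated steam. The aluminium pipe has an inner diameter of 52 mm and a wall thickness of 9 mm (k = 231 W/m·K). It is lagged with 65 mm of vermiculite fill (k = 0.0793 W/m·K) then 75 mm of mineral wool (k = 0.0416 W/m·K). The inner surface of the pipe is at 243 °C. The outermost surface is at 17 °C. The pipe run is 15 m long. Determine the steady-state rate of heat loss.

Q ≈ 798 W

For a radial system each layer contributes R = ln(r_out/r_in)/(2πkL); films add R = 1/(hA).
R_aluminium pipe wall = ln(35/26)/(2π×231×15) = 1.365×10^-5 K/W
R_vermiculite fill = ln(100/35)/(2π×0.0793×15) = 0.1405 K/W
R_mineral wool = ln(175/100)/(2π×0.0416×15) = 0.1427 K/W
R_total = 0.2832 K/W
Q = ΔT/R_total = 226/0.2832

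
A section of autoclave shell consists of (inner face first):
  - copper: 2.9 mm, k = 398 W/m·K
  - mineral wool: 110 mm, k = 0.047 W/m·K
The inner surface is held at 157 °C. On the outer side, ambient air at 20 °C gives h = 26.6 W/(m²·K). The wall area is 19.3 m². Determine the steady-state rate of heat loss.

Series thermal resistances:
R_copper = L/(kA) = 0.0029/(398×19.3) = 3.775×10^-7 K/W
R_mineral wool = L/(kA) = 0.11/(0.047×19.3) = 0.1213 K/W
R_outer film = 1/(h_o·A) = 1/(26.6×19.3) = 0.001948 K/W
R_total = 0.1232 K/W
Q = ΔT / R_total = 137 / 0.1232

Q ≈ 1110 W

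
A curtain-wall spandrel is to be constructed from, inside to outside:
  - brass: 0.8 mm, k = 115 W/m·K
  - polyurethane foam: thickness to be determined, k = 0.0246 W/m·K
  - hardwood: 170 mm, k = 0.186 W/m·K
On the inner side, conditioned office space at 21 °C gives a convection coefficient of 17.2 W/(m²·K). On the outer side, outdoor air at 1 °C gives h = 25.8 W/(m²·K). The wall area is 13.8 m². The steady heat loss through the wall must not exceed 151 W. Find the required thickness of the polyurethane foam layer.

L ≈ 20.1 mm

Model the wall as resistances in series:
R_inner film = 1/(h_i·A) = 1/(17.2×13.8) = 0.004213 K/W
R_brass = L/(kA) = 0.0008/(115×13.8) = 5.041×10^-7 K/W
R_hardwood = L/(kA) = 0.17/(0.186×13.8) = 0.06623 K/W
R_outer film = 1/(h_o·A) = 1/(25.8×13.8) = 0.002809 K/W
Sum of the known resistances R_other = 0.07325 K/W
Required total resistance R_tot = ΔT/Q_allow = 20/151 = 0.1325 K/W
R_polyurethane foam = R_tot − R_other = 0.0592 K/W
L = R·k·A = 0.0592×0.0246×13.8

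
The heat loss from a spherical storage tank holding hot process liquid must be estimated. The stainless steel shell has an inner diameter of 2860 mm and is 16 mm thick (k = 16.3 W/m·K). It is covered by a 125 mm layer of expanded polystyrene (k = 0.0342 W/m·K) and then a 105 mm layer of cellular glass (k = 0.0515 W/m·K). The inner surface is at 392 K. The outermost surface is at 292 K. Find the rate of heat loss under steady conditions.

Spherical conduction: R = (1/r_in − 1/r_out)/(4πk) per layer; series-sum.
R_stainless steel shell = (1/1.43 − 1/1.446)/(4π×16.3) = 3.778×10^-5 K/W
R_expanded polystyrene = (1/1.446 − 1/1.571)/(4π×0.0342) = 0.128 K/W
R_cellular glass = (1/1.571 − 1/1.676)/(4π×0.0515) = 0.06162 K/W
R_total = 0.1897 K/W
Q = ΔT/R_total = 100/0.1897

Q ≈ 527 W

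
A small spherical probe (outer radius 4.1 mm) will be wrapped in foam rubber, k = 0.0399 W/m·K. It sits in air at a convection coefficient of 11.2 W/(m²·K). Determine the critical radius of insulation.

For a sphere r_cr = 2k/h = 2×0.0399/11.2
r_cr = 7.12 mm; since the bare radius (4.1 mm) is below r_cr, adding a thin layer of insulation will *increase* heat loss.

r_cr ≈ 7.12 mm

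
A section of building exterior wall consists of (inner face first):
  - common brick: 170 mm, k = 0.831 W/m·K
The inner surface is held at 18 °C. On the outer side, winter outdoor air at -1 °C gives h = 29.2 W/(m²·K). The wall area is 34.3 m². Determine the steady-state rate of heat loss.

Model the wall as resistances in series:
R_common brick = L/(kA) = 0.17/(0.831×34.3) = 0.005964 K/W
R_outer film = 1/(h_o·A) = 1/(29.2×34.3) = 9.984×10^-4 K/W
R_total = 0.006963 K/W
Q = ΔT / R_total = 19 / 0.006963

Q ≈ 2730 W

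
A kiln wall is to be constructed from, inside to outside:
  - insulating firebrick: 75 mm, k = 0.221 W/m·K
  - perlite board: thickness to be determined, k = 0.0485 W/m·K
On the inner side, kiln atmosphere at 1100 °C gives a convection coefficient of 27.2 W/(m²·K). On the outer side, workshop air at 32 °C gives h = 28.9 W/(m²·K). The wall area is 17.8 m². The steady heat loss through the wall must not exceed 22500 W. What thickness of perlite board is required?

Using the resistance-network approach (series):
R_inner film = 1/(h_i·A) = 1/(27.2×17.8) = 0.002065 K/W
R_insulating firebrick = L/(kA) = 0.075/(0.221×17.8) = 0.01907 K/W
R_outer film = 1/(h_o·A) = 1/(28.9×17.8) = 0.001944 K/W
Sum of the known resistances R_other = 0.02307 K/W
Required total resistance R_tot = ΔT/Q_allow = 1068/22500 = 0.04747 K/W
R_perlite board = R_tot − R_other = 0.02439 K/W
L = R·k·A = 0.02439×0.0485×17.8

L ≈ 21.1 mm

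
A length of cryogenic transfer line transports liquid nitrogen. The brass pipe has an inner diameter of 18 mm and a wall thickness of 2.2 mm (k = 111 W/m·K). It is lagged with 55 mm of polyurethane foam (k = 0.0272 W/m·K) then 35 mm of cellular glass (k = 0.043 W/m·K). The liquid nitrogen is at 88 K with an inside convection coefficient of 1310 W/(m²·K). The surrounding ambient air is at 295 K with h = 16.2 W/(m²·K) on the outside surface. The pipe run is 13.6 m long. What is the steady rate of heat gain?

Per-layer cylindrical resistances, series-summed:
R_inner film = 1/(h_i·2πr₁L) = 1/(1310×2π×0.009×13.6) = 9.926×10^-4 K/W
R_brass pipe wall = ln(11.2/9)/(2π×111×13.6) = 2.306×10^-5 K/W
R_polyurethane foam = ln(66.2/11.2)/(2π×0.0272×13.6) = 0.7644 K/W
R_cellular glass = ln(101.2/66.2)/(2π×0.043×13.6) = 0.1155 K/W
R_outer film = 1/(h_o·2πr_oL) = 1/(16.2×2π×0.1012×13.6) = 0.007138 K/W
R_total = 0.8881 K/W
Q = ΔT/R_total = 207/0.8881

Q ≈ 233 W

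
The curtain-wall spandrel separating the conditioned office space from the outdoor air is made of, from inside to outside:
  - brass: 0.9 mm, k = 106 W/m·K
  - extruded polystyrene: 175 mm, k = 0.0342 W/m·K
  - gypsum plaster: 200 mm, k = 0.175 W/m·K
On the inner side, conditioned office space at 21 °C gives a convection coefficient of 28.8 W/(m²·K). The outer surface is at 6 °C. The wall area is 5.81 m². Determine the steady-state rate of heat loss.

Q ≈ 13.8 W

Treating each layer as a thermal resistance in series:
R_inner film = 1/(h_i·A) = 1/(28.8×5.81) = 0.005976 K/W
R_brass = L/(kA) = 0.0009/(106×5.81) = 1.461×10^-6 K/W
R_extruded polystyrene = L/(kA) = 0.175/(0.0342×5.81) = 0.8807 K/W
R_gypsum plaster = L/(kA) = 0.2/(0.175×5.81) = 0.1967 K/W
R_total = 1.083 K/W
Q = ΔT / R_total = 15 / 1.083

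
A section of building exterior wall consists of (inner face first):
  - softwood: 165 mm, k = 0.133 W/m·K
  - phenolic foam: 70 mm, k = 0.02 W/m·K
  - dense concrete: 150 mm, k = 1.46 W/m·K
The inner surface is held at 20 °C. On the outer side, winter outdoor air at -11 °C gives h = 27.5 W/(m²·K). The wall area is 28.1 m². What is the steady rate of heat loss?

Q ≈ 179 W

Treating each layer as a thermal resistance in series:
R_softwood = L/(kA) = 0.165/(0.133×28.1) = 0.04415 K/W
R_phenolic foam = L/(kA) = 0.07/(0.02×28.1) = 0.1246 K/W
R_dense concrete = L/(kA) = 0.15/(1.46×28.1) = 0.003656 K/W
R_outer film = 1/(h_o·A) = 1/(27.5×28.1) = 0.001294 K/W
R_total = 0.1737 K/W
Q = ΔT / R_total = 31 / 0.1737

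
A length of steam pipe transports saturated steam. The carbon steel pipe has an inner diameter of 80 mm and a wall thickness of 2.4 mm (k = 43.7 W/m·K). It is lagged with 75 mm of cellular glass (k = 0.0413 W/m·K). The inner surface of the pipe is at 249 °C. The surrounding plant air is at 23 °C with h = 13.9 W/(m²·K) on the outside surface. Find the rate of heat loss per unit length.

q′ ≈ 56.2 W/m

Cylindrical conduction, so R = ln(r₂/r₁)/(2πkL) per layer, in series:
R_carbon steel pipe wall = ln(42.4/40)/(2π×43.7×1) = 2.122×10^-4 K/W
R_cellular glass = ln(117.4/42.4)/(2π×0.0413×1) = 3.925 K/W
R_outer film = 1/(h_o·2πr_oL) = 1/(13.9×2π×0.1174×1) = 0.09753 K/W
R_total = 4.022 K/W
Q = ΔT/R_total = 226/4.022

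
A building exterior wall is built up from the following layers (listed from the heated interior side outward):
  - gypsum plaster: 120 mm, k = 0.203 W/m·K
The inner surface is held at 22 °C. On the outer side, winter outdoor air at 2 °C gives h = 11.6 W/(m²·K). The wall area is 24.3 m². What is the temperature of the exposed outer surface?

Thermal resistances in series:
R_gypsum plaster = L/(kA) = 0.12/(0.203×24.3) = 0.02433 K/W
R_outer film = 1/(h_o·A) = 1/(11.6×24.3) = 0.003548 K/W
R_total = 0.02787 K/W;  Q = ΔT/R_total = 20/0.02787 = 717.5 W
T_interface = T_inner − Q·ΣR(inner→interface) = 22 − 718×0.02433

T ≈ 4.55 °C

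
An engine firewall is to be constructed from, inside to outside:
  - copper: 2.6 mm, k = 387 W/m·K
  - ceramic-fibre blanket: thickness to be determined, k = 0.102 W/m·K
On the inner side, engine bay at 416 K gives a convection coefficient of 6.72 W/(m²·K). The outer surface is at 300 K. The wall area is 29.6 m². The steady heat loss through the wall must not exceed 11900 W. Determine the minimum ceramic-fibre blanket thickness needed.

Thermal resistances in series:
R_inner film = 1/(h_i·A) = 1/(6.72×29.6) = 0.005027 K/W
R_copper = L/(kA) = 0.0026/(387×29.6) = 2.27×10^-7 K/W
Sum of the known resistances R_other = 0.005028 K/W
Required total resistance R_tot = ΔT/Q_allow = 116/11900 = 0.009748 K/W
R_ceramic-fibre blanket = R_tot − R_other = 0.00472 K/W
L = R·k·A = 0.00472×0.102×29.6

L ≈ 14.3 mm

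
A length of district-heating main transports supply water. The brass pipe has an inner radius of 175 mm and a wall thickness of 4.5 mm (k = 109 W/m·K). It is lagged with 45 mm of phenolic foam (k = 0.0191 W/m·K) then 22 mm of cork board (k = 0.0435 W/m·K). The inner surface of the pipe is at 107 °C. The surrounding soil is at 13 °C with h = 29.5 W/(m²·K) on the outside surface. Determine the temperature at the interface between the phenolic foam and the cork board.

T ≈ 28.4 °C

Per-layer cylindrical resistances, series-summed:
R_brass pipe wall = ln(179.5/175)/(2π×109×1) = 3.707×10^-5 K/W
R_phenolic foam = ln(224.5/179.5)/(2π×0.0191×1) = 1.864 K/W
R_cork board = ln(246.5/224.5)/(2π×0.0435×1) = 0.342 K/W
R_outer film = 1/(h_o·2πr_oL) = 1/(29.5×2π×0.2465×1) = 0.02189 K/W
R_total = 2.228 K/W
Q = ΔT/R_total = 94/2.228
Q = 42.2 W/m
T_interface = T_inner − Q·ΣR(inner→interface) = 107 − 42.2×1.864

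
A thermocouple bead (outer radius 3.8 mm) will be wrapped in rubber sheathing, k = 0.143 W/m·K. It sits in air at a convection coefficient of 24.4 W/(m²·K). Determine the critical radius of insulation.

r_cr ≈ 11.7 mm

For a sphere r_cr = 2k/h = 2×0.143/24.4
r_cr = 11.7 mm; since the bare radius (3.8 mm) is below r_cr, adding a thin layer of insulation will *increase* heat loss.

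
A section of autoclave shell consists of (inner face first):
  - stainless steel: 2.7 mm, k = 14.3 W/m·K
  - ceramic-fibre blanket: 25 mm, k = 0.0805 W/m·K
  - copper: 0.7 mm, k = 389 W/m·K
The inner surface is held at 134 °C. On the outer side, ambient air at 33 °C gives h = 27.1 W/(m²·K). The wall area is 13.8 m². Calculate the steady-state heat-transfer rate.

Using the resistance-network approach (series):
R_stainless steel = L/(kA) = 0.0027/(14.3×13.8) = 1.368×10^-5 K/W
R_ceramic-fibre blanket = L/(kA) = 0.025/(0.0805×13.8) = 0.0225 K/W
R_copper = L/(kA) = 0.0007/(389×13.8) = 1.304×10^-7 K/W
R_outer film = 1/(h_o·A) = 1/(27.1×13.8) = 0.002674 K/W
R_total = 0.02519 K/W
Q = ΔT / R_total = 101 / 0.02519

Q ≈ 4010 W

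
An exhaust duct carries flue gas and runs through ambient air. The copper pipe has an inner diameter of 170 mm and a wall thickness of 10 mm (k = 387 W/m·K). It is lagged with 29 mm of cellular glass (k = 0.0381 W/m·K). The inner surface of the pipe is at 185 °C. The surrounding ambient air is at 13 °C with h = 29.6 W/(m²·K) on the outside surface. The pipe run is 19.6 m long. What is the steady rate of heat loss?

Q ≈ 2920 W

Treating each annulus and film as a series resistance:
R_copper pipe wall = ln(95/85)/(2π×387×19.6) = 2.334×10^-6 K/W
R_cellular glass = ln(124/95)/(2π×0.0381×19.6) = 0.05678 K/W
R_outer film = 1/(h_o·2πr_oL) = 1/(29.6×2π×0.124×19.6) = 0.002212 K/W
R_total = 0.05899 K/W
Q = ΔT/R_total = 172/0.05899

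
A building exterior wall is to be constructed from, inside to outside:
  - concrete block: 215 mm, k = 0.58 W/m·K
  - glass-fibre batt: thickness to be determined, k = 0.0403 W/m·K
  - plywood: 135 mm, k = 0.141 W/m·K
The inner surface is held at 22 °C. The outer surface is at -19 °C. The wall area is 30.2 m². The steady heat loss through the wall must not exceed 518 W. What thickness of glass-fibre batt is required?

L ≈ 42.8 mm

Thermal resistances in series:
R_concrete block = L/(kA) = 0.215/(0.58×30.2) = 0.01227 K/W
R_plywood = L/(kA) = 0.135/(0.141×30.2) = 0.0317 K/W
Sum of the known resistances R_other = 0.04398 K/W
Required total resistance R_tot = ΔT/Q_allow = 41/518 = 0.07915 K/W
R_glass-fibre batt = R_tot − R_other = 0.03517 K/W
L = R·k·A = 0.03517×0.0403×30.2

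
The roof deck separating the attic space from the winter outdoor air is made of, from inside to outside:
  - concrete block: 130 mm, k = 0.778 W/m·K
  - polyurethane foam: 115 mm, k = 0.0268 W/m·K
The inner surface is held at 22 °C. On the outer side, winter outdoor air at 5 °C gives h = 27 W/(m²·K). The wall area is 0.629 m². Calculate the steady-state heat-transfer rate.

Q ≈ 2.38 W

Using the resistance-network approach (series):
R_concrete block = L/(kA) = 0.13/(0.778×0.629) = 0.2657 K/W
R_polyurethane foam = L/(kA) = 0.115/(0.0268×0.629) = 6.822 K/W
R_outer film = 1/(h_o·A) = 1/(27×0.629) = 0.05888 K/W
R_total = 7.147 K/W
Q = ΔT / R_total = 17 / 7.147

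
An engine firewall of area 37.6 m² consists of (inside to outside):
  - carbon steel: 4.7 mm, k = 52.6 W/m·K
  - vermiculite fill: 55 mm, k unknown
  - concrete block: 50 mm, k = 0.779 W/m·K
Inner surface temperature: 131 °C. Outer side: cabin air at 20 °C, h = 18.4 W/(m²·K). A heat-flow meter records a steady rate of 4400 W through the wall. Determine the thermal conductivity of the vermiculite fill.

k ≈ 0.0663 W/(m·K)

Using the resistance-network approach (series):
R_carbon steel = L/(kA) = 0.0047/(52.6×37.6) = 2.376×10^-6 K/W
R_concrete block = L/(kA) = 0.05/(0.779×37.6) = 0.001707 K/W
R_outer film = 1/(h_o·A) = 1/(18.4×37.6) = 0.001445 K/W
Sum of known resistances R_other = 0.003155 K/W
Total R = ΔT/Q = 111/4400 = 0.02523 K/W
R_vermiculite fill = R_total − R_other = 0.02207 K/W
k = L/(R·A) = 0.055/(0.02207×37.6)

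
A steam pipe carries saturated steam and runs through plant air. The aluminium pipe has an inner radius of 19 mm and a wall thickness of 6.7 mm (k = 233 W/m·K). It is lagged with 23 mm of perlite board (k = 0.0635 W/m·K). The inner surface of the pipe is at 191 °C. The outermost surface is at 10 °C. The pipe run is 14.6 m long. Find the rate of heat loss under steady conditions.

Q ≈ 1650 W

For a radial system each layer contributes R = ln(r_out/r_in)/(2πkL); films add R = 1/(hA).
R_aluminium pipe wall = ln(25.7/19)/(2π×233×14.6) = 1.413×10^-5 K/W
R_perlite board = ln(48.7/25.7)/(2π×0.0635×14.6) = 0.1097 K/W
R_total = 0.1097 K/W
Q = ΔT/R_total = 181/0.1097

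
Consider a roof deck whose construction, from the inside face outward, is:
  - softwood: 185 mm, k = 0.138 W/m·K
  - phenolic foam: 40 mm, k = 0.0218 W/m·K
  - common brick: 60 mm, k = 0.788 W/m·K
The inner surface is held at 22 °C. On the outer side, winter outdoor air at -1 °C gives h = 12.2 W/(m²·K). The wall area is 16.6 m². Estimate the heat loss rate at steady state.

Thermal resistances in series:
R_softwood = L/(kA) = 0.185/(0.138×16.6) = 0.08076 K/W
R_phenolic foam = L/(kA) = 0.04/(0.0218×16.6) = 0.1105 K/W
R_common brick = L/(kA) = 0.06/(0.788×16.6) = 0.004587 K/W
R_outer film = 1/(h_o·A) = 1/(12.2×16.6) = 0.004938 K/W
R_total = 0.2008 K/W
Q = ΔT / R_total = 23 / 0.2008

Q ≈ 115 W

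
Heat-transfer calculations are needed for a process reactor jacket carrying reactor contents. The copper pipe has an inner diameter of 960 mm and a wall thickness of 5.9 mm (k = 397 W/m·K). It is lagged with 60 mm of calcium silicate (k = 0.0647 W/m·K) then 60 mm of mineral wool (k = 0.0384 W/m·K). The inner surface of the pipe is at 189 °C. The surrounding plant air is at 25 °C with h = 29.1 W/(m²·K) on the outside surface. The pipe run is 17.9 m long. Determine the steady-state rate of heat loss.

Q ≈ 4030 W

Per-layer cylindrical resistances, series-summed:
R_copper pipe wall = ln(485.9/480)/(2π×397×17.9) = 2.736×10^-7 K/W
R_calcium silicate = ln(545.9/485.9)/(2π×0.0647×17.9) = 0.016 K/W
R_mineral wool = ln(605.9/545.9)/(2π×0.0384×17.9) = 0.02415 K/W
R_outer film = 1/(h_o·2πr_oL) = 1/(29.1×2π×0.6059×17.9) = 5.043×10^-4 K/W
R_total = 0.04065 K/W
Q = ΔT/R_total = 164/0.04065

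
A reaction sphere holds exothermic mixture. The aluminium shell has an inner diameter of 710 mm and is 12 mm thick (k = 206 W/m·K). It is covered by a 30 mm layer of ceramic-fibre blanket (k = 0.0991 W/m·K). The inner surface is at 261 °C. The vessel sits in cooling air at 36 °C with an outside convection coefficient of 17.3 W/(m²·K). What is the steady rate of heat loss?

Q ≈ 1160 W

Each spherical layer contributes R = (1/r_i − 1/r_o)/(4πk):
R_aluminium shell = (1/0.355 − 1/0.367)/(4π×206) = 3.558×10^-5 K/W
R_ceramic-fibre blanket = (1/0.367 − 1/0.397)/(4π×0.0991) = 0.1653 K/W
R_outer film = 1/(h·4πr_o²) = 1/(17.3×4π×0.397²) = 0.02919 K/W
R_total = 0.1946 K/W
Q = ΔT/R_total = 225/0.1946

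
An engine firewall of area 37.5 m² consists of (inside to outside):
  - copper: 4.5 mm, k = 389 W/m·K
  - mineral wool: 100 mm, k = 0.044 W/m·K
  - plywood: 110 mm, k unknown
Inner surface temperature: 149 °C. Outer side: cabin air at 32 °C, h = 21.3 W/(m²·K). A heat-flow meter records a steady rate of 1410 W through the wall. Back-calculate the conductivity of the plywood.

k ≈ 0.139 W/(m·K)

Using the resistance-network approach (series):
R_copper = L/(kA) = 0.0045/(389×37.5) = 3.085×10^-7 K/W
R_mineral wool = L/(kA) = 0.1/(0.044×37.5) = 0.06061 K/W
R_outer film = 1/(h_o·A) = 1/(21.3×37.5) = 0.001252 K/W
Sum of known resistances R_other = 0.06186 K/W
Total R = ΔT/Q = 117/1410 = 0.08298 K/W
R_plywood = R_total − R_other = 0.02112 K/W
k = L/(R·A) = 0.11/(0.02112×37.5)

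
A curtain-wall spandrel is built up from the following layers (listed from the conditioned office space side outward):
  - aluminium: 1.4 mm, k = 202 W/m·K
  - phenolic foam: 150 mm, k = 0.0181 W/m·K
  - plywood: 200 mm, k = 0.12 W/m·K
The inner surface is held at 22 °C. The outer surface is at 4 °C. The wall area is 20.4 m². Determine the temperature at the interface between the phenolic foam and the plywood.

Model the wall as resistances in series:
R_aluminium = L/(kA) = 0.0014/(202×20.4) = 3.397×10^-7 K/W
R_phenolic foam = L/(kA) = 0.15/(0.0181×20.4) = 0.4062 K/W
R_plywood = L/(kA) = 0.2/(0.12×20.4) = 0.0817 K/W
R_total = 0.4879 K/W;  Q = ΔT/R_total = 18/0.4879 = 36.89 W
T_interface = T_inner − Q·ΣR(inner→interface) = 22 − 36.9×0.4062

T ≈ 7.01 °C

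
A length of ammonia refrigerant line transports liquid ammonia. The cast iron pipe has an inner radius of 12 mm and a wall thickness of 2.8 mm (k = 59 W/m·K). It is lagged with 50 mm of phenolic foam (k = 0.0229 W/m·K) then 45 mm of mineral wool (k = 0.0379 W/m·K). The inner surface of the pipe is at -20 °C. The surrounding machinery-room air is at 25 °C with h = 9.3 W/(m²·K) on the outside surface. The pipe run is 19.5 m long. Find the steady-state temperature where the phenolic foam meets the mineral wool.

T ≈ 16.6 °C

Cylindrical conduction, so R = ln(r₂/r₁)/(2πkL) per layer, in series:
R_cast iron pipe wall = ln(14.8/12)/(2π×59×19.5) = 2.901×10^-5 K/W
R_phenolic foam = ln(64.8/14.8)/(2π×0.0229×19.5) = 0.5263 K/W
R_mineral wool = ln(109.8/64.8)/(2π×0.0379×19.5) = 0.1136 K/W
R_outer film = 1/(h_o·2πr_oL) = 1/(9.3×2π×0.1098×19.5) = 0.007993 K/W
R_total = 0.6479 K/W
Q = ΔT/R_total = 45/0.6479
Q = 69.5 W
T_interface = T_inner + Q·ΣR(inner→interface) = -20 + 69.5×0.5263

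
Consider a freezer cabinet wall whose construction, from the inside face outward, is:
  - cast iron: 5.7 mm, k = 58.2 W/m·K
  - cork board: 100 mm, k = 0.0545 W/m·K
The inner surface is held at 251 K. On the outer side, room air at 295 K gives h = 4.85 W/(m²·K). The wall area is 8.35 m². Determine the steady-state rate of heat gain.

Model the wall as resistances in series:
R_cast iron = L/(kA) = 0.0057/(58.2×8.35) = 1.173×10^-5 K/W
R_cork board = L/(kA) = 0.1/(0.0545×8.35) = 0.2197 K/W
R_outer film = 1/(h_o·A) = 1/(4.85×8.35) = 0.02469 K/W
R_total = 0.2444 K/W
Q = ΔT / R_total = 44 / 0.2444

Q ≈ 180 W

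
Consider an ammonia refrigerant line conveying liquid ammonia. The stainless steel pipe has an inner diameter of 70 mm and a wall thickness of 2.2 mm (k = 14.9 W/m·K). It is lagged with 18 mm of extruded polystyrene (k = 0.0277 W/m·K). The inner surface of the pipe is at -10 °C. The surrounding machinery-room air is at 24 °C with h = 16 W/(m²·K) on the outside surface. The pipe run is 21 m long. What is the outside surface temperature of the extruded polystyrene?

T ≈ 21.5 °C

For a radial system each layer contributes R = ln(r_out/r_in)/(2πkL); films add R = 1/(hA).
R_stainless steel pipe wall = ln(37.2/35)/(2π×14.9×21) = 3.101×10^-5 K/W
R_extruded polystyrene = ln(55.2/37.2)/(2π×0.0277×21) = 0.108 K/W
R_outer film = 1/(h_o·2πr_oL) = 1/(16×2π×0.0552×21) = 0.008581 K/W
R_total = 0.1166 K/W
Q = ΔT/R_total = 34/0.1166
Q = 292 W
T_interface = T_inner + Q·ΣR(inner→interface) = -10 + 292×0.108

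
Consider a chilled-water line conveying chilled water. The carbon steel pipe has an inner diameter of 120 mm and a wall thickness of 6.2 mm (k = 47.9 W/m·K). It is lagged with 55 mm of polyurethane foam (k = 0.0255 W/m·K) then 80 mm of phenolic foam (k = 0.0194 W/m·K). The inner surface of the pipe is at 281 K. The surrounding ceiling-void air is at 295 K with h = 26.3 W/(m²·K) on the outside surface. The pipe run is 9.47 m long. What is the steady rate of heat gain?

Q ≈ 16.6 W

For a radial system each layer contributes R = ln(r_out/r_in)/(2πkL); films add R = 1/(hA).
R_carbon steel pipe wall = ln(66.2/60)/(2π×47.9×9.47) = 3.45×10^-5 K/W
R_polyurethane foam = ln(121.2/66.2)/(2π×0.0255×9.47) = 0.3986 K/W
R_phenolic foam = ln(201.2/121.2)/(2π×0.0194×9.47) = 0.4391 K/W
R_outer film = 1/(h_o·2πr_oL) = 1/(26.3×2π×0.2012×9.47) = 0.003176 K/W
R_total = 0.8409 K/W
Q = ΔT/R_total = 14/0.8409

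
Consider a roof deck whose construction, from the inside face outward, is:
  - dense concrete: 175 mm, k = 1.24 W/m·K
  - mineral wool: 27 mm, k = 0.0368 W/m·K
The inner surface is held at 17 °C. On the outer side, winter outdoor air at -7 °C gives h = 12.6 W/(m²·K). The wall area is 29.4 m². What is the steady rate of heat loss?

Treating each layer as a thermal resistance in series:
R_dense concrete = L/(kA) = 0.175/(1.24×29.4) = 0.0048 K/W
R_mineral wool = L/(kA) = 0.027/(0.0368×29.4) = 0.02496 K/W
R_outer film = 1/(h_o·A) = 1/(12.6×29.4) = 0.002699 K/W
R_total = 0.03246 K/W
Q = ΔT / R_total = 24 / 0.03246

Q ≈ 739 W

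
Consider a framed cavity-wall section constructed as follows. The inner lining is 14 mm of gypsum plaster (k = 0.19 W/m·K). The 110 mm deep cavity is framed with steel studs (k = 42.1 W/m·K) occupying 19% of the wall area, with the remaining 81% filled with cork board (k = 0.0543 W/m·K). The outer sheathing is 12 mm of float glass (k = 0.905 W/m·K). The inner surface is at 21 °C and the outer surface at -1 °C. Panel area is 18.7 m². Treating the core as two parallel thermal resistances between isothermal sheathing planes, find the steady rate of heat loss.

Sheathing layers in series; stud and cavity paths in parallel between them.
R_inner = 0.014/(0.19×18.7) = 0.00394 K/W
R_stud  = 0.11/(42.1×0.19×18.7) = 7.354×10^-4 K/W
R_cav   = 0.11/(0.0543×0.81×18.7) = 0.1337 K/W
1/R_core = 1/R_stud + 1/R_cav → R_core = 7.314×10^-4 K/W
R_outer = 0.012/(0.905×18.7) = 7.091×10^-4 K/W
R_total = 0.005381 K/W
Q = ΔT/R_total = 22/0.005381

Q ≈ 4090 W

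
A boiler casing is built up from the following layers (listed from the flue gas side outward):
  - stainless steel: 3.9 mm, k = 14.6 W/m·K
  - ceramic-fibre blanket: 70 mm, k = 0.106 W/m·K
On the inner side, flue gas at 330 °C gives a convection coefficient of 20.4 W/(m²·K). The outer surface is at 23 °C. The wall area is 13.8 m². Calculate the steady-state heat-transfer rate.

Q ≈ 5970 W

Treating each layer as a thermal resistance in series:
R_inner film = 1/(h_i·A) = 1/(20.4×13.8) = 0.003552 K/W
R_stainless steel = L/(kA) = 0.0039/(14.6×13.8) = 1.936×10^-5 K/W
R_ceramic-fibre blanket = L/(kA) = 0.07/(0.106×13.8) = 0.04785 K/W
R_total = 0.05142 K/W
Q = ΔT / R_total = 307 / 0.05142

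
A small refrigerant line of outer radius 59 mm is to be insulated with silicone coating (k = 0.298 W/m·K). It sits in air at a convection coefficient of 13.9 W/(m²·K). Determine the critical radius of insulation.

r_cr ≈ 21.4 mm

For a cylinder r_cr = k/h = 0.298/13.9
r_cr = 21.4 mm; since the bare radius (59 mm) is above r_cr, any added insulation will reduce heat loss.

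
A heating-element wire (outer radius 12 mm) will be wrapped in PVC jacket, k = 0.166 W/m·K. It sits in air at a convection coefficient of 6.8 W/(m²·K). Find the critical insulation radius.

r_cr ≈ 24.4 mm

For a cylinder r_cr = k/h = 0.166/6.8
r_cr = 24.4 mm; since the bare radius (12 mm) is below r_cr, adding a thin layer of insulation will *increase* heat loss.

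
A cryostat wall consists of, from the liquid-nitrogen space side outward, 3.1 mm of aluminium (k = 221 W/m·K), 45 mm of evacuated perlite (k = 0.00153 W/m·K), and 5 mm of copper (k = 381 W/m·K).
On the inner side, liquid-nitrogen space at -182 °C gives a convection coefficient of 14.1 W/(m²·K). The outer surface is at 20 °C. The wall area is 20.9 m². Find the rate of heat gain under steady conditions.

Model the wall as resistances in series:
R_inner film = 1/(h_i·A) = 1/(14.1×20.9) = 0.003393 K/W
R_aluminium = L/(kA) = 0.0031/(221×20.9) = 6.712×10^-7 K/W
R_evacuated perlite = L/(kA) = 0.045/(0.00153×20.9) = 1.407 K/W
R_copper = L/(kA) = 0.005/(381×20.9) = 6.279×10^-7 K/W
R_total = 1.411 K/W
Q = ΔT / R_total = 202 / 1.411

Q ≈ 143 W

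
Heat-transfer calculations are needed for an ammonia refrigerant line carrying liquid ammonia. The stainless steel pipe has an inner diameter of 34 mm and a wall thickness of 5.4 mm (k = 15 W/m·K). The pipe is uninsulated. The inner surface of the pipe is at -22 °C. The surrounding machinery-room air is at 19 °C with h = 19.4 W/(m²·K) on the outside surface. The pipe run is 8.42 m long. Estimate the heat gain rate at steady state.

Q ≈ 935 W

Radial resistances (cylindrical: R_cond = ln(r_o/r_i)/(2πkL), R_conv = 1/(h·2πrL)):
R_stainless steel pipe wall = ln(22.4/17)/(2π×15×8.42) = 3.476×10^-4 K/W
R_outer film = 1/(h_o·2πr_oL) = 1/(19.4×2π×0.0224×8.42) = 0.0435 K/W
R_total = 0.04384 K/W
Q = ΔT/R_total = 41/0.04384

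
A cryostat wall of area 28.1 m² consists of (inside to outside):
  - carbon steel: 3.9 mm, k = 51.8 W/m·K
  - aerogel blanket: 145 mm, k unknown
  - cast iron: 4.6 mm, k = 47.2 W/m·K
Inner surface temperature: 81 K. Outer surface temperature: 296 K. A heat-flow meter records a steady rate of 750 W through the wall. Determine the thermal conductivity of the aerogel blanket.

k ≈ 0.018 W/(m·K)

Treating each layer as a thermal resistance in series:
R_carbon steel = L/(kA) = 0.0039/(51.8×28.1) = 2.679×10^-6 K/W
R_cast iron = L/(kA) = 0.0046/(47.2×28.1) = 3.468×10^-6 K/W
Sum of known resistances R_other = 6.148×10^-6 K/W
Total R = ΔT/Q = 215/750 = 0.2867 K/W
R_aerogel blanket = R_total − R_other = 0.2867 K/W
k = L/(R·A) = 0.145/(0.2867×28.1)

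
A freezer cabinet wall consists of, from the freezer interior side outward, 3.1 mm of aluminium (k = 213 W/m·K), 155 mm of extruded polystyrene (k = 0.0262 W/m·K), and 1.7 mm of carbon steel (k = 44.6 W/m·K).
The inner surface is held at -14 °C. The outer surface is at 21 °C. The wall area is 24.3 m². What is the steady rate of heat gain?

Thermal resistances in series:
R_aluminium = L/(kA) = 0.0031/(213×24.3) = 5.989×10^-7 K/W
R_extruded polystyrene = L/(kA) = 0.155/(0.0262×24.3) = 0.2435 K/W
R_carbon steel = L/(kA) = 0.0017/(44.6×24.3) = 1.569×10^-6 K/W
R_total = 0.2435 K/W
Q = ΔT / R_total = 35 / 0.2435

Q ≈ 144 W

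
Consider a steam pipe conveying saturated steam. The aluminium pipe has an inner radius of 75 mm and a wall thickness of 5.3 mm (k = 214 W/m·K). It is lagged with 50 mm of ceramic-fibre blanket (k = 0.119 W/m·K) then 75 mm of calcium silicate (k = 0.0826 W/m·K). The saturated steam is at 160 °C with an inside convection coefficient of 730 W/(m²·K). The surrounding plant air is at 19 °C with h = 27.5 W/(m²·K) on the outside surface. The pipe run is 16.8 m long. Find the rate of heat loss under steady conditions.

Q ≈ 1520 W

Per-layer cylindrical resistances, series-summed:
R_inner film = 1/(h_i·2πr₁L) = 1/(730×2π×0.075×16.8) = 1.73×10^-4 K/W
R_aluminium pipe wall = ln(80.3/75)/(2π×214×16.8) = 3.023×10^-6 K/W
R_ceramic-fibre blanket = ln(130.3/80.3)/(2π×0.119×16.8) = 0.03854 K/W
R_calcium silicate = ln(205.3/130.3)/(2π×0.0826×16.8) = 0.05214 K/W
R_outer film = 1/(h_o·2πr_oL) = 1/(27.5×2π×0.2053×16.8) = 0.001678 K/W
R_total = 0.09253 K/W
Q = ΔT/R_total = 141/0.09253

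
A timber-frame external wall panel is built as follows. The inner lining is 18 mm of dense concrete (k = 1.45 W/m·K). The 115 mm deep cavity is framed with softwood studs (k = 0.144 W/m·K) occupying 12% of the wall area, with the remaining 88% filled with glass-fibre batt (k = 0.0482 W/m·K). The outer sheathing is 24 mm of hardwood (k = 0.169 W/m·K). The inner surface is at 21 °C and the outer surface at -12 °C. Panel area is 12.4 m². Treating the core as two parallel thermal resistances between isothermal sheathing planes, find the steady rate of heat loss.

Sheathing layers in series; stud and cavity paths in parallel between them.
R_inner = 0.018/(1.45×12.4) = 0.001001 K/W
R_stud  = 0.115/(0.144×0.12×12.4) = 0.5367 K/W
R_cav   = 0.115/(0.0482×0.88×12.4) = 0.2186 K/W
1/R_core = 1/R_stud + 1/R_cav → R_core = 0.1554 K/W
R_outer = 0.024/(0.169×12.4) = 0.01145 K/W
R_total = 0.1678 K/W
Q = ΔT/R_total = 33/0.1678

Q ≈ 197 W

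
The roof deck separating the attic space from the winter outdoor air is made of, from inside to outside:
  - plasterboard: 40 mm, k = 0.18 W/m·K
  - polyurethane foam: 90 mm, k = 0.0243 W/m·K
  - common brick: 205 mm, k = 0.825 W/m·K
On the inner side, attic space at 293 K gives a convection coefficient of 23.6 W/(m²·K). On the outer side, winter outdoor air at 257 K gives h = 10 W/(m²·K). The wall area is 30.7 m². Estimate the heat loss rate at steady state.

Using the resistance-network approach (series):
R_inner film = 1/(h_i·A) = 1/(23.6×30.7) = 0.00138 K/W
R_plasterboard = L/(kA) = 0.04/(0.18×30.7) = 0.007239 K/W
R_polyurethane foam = L/(kA) = 0.09/(0.0243×30.7) = 0.1206 K/W
R_common brick = L/(kA) = 0.205/(0.825×30.7) = 0.008094 K/W
R_outer film = 1/(h_o·A) = 1/(10×30.7) = 0.003257 K/W
R_total = 0.1406 K/W
Q = ΔT / R_total = 36 / 0.1406

Q ≈ 256 W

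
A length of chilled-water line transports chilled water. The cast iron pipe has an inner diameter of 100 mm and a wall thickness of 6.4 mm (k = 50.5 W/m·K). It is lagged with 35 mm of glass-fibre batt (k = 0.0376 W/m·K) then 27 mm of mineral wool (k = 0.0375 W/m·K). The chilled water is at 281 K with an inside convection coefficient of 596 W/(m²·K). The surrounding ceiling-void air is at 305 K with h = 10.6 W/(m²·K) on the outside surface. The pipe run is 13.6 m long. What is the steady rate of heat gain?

Cylindrical conduction, so R = ln(r₂/r₁)/(2πkL) per layer, in series:
R_inner film = 1/(h_i·2πr₁L) = 1/(596×2π×0.05×13.6) = 3.927×10^-4 K/W
R_cast iron pipe wall = ln(56.4/50)/(2π×50.5×13.6) = 2.791×10^-5 K/W
R_glass-fibre batt = ln(91.4/56.4)/(2π×0.0376×13.6) = 0.1503 K/W
R_mineral wool = ln(118.4/91.4)/(2π×0.0375×13.6) = 0.08077 K/W
R_outer film = 1/(h_o·2πr_oL) = 1/(10.6×2π×0.1184×13.6) = 0.009324 K/W
R_total = 0.2408 K/W
Q = ΔT/R_total = 24/0.2408

Q ≈ 99.7 W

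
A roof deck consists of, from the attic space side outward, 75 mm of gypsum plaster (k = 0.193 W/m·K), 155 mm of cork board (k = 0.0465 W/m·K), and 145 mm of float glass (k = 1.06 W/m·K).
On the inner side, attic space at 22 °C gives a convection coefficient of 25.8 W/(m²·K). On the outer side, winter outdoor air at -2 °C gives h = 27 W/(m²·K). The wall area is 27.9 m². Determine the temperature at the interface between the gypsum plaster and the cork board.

T ≈ 19.4 °C

Series thermal resistances:
R_inner film = 1/(h_i·A) = 1/(25.8×27.9) = 0.001389 K/W
R_gypsum plaster = L/(kA) = 0.075/(0.193×27.9) = 0.01393 K/W
R_cork board = L/(kA) = 0.155/(0.0465×27.9) = 0.1195 K/W
R_float glass = L/(kA) = 0.145/(1.06×27.9) = 0.004903 K/W
R_outer film = 1/(h_o·A) = 1/(27×27.9) = 0.001327 K/W
R_total = 0.141 K/W;  Q = ΔT/R_total = 24/0.141 = 170.2 W
T_interface = T_inner − Q·ΣR(inner→interface) = 22 − 170×0.01532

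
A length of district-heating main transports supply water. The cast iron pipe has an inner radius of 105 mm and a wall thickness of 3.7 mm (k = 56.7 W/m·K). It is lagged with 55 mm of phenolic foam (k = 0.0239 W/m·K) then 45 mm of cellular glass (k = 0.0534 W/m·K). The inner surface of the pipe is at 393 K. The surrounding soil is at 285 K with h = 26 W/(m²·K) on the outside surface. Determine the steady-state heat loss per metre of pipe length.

Per-layer cylindrical resistances, series-summed:
R_cast iron pipe wall = ln(108.7/105)/(2π×56.7×1) = 9.721×10^-5 K/W
R_phenolic foam = ln(163.7/108.7)/(2π×0.0239×1) = 2.727 K/W
R_cellular glass = ln(208.7/163.7)/(2π×0.0534×1) = 0.7238 K/W
R_outer film = 1/(h_o·2πr_oL) = 1/(26×2π×0.2087×1) = 0.02933 K/W
R_total = 3.48 K/W
Q = ΔT/R_total = 108/3.48

q′ ≈ 31 W/m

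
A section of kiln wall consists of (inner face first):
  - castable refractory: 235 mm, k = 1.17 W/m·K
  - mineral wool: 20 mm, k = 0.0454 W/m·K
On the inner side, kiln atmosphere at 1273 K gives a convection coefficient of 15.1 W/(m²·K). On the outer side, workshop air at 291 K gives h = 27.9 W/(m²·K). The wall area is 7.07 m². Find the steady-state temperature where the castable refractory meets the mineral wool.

Series thermal resistances:
R_inner film = 1/(h_i·A) = 1/(15.1×7.07) = 0.009367 K/W
R_castable refractory = L/(kA) = 0.235/(1.17×7.07) = 0.02841 K/W
R_mineral wool = L/(kA) = 0.02/(0.0454×7.07) = 0.06231 K/W
R_outer film = 1/(h_o·A) = 1/(27.9×7.07) = 0.00507 K/W
R_total = 0.1052 K/W;  Q = ΔT/R_total = 982/0.1052 = 9339 W
T_interface = T_inner − Q·ΣR(inner→interface) = 1273 − 9340×0.03778

T ≈ 920 K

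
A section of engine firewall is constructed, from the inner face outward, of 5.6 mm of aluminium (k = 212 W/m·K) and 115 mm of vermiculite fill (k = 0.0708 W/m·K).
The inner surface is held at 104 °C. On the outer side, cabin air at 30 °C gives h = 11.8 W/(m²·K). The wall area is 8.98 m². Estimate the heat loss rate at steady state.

Model the wall as resistances in series:
R_aluminium = L/(kA) = 0.0056/(212×8.98) = 2.942×10^-6 K/W
R_vermiculite fill = L/(kA) = 0.115/(0.0708×8.98) = 0.1809 K/W
R_outer film = 1/(h_o·A) = 1/(11.8×8.98) = 0.009437 K/W
R_total = 0.1903 K/W
Q = ΔT / R_total = 74 / 0.1903

Q ≈ 389 W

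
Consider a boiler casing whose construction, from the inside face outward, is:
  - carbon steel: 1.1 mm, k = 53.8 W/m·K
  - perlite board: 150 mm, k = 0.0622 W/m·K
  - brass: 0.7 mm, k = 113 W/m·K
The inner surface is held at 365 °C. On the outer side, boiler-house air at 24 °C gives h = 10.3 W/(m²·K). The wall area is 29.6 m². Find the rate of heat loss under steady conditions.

Q ≈ 4020 W

Using the resistance-network approach (series):
R_carbon steel = L/(kA) = 0.0011/(53.8×29.6) = 6.907×10^-7 K/W
R_perlite board = L/(kA) = 0.15/(0.0622×29.6) = 0.08147 K/W
R_brass = L/(kA) = 0.0007/(113×29.6) = 2.093×10^-7 K/W
R_outer film = 1/(h_o·A) = 1/(10.3×29.6) = 0.00328 K/W
R_total = 0.08475 K/W
Q = ΔT / R_total = 341 / 0.08475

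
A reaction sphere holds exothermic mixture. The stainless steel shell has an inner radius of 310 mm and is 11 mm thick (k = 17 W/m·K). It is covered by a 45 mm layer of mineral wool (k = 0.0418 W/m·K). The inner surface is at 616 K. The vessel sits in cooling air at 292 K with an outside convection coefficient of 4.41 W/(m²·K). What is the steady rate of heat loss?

Radial (spherical) resistances in series:
R_stainless steel shell = (1/0.31 − 1/0.321)/(4π×17) = 5.174×10^-4 K/W
R_mineral wool = (1/0.321 − 1/0.366)/(4π×0.0418) = 0.7292 K/W
R_outer film = 1/(h·4πr_o²) = 1/(4.41×4π×0.366²) = 0.1347 K/W
R_total = 0.8644 K/W
Q = ΔT/R_total = 324/0.8644

Q ≈ 375 W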